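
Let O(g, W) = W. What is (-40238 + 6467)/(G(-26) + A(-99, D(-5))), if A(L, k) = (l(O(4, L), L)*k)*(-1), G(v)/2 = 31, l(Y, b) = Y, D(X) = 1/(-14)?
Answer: -472794/769 ≈ -614.82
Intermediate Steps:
D(X) = -1/14
G(v) = 62 (G(v) = 2*31 = 62)
A(L, k) = -L*k (A(L, k) = (L*k)*(-1) = -L*k)
(-40238 + 6467)/(G(-26) + A(-99, D(-5))) = (-40238 + 6467)/(62 - 1*(-99)*(-1/14)) = -33771/(62 - 99/14) = -33771/769/14 = -33771*14/769 = -472794/769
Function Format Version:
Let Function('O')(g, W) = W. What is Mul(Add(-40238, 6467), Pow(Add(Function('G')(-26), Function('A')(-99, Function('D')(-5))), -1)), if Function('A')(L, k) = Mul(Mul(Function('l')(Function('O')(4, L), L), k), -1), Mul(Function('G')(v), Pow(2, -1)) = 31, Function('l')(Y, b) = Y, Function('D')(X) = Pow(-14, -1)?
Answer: Rational(-472794, 769) ≈ -614.82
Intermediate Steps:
Function('D')(X) = Rational(-1, 14)
Function('G')(v) = 62 (Function('G')(v) = Mul(2, 31) = 62)
Function('A')(L, k) = Mul(-1, L, k) (Function('A')(L, k) = Mul(Mul(L, k), -1) = Mul(-1, L, k))
Mul(Add(-40238, 6467), Pow(Add(Function('G')(-26), Function('A')(-99, Function('D')(-5))), -1)) = Mul(Add(-40238, 6467), Pow(Add(62, Mul(-1, -99, Rational(-1, 14))), -1)) = Mul(-33771, Pow(Add(62, Rational(-99, 14)), -1)) = Mul(-33771, Pow(Rational(769, 14), -1)) = Mul(-33771, Rational(14, 769)) = Rational(-472794, 769)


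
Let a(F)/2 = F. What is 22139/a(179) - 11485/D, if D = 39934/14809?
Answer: -15001257461/3574093 ≈ -4197.2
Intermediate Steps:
D = 39934/14809 (D = 39934*(1/14809) = 39934/14809 ≈ 2.6966)
a(F) = 2*F
22139/a(179) - 11485/D = 22139/((2*179)) - 11485/39934/14809 = 22139/358 - 11485*14809/39934 = 22139*(1/358) - 170081365/39934 = 22139/358 - 170081365/39934 = -15001257461/3574093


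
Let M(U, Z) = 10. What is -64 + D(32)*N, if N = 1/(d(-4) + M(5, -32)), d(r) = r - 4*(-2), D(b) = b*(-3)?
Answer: -496/7 ≈ -70.857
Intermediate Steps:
D(b) = -3*b
d(r) = 8 + r (d(r) = r + 8 = 8 + r)
N = 1/14 (N = 1/((8 - 4) + 10) = 1/(4 + 10) = 1/14 ≈ 0.071429)
-64 + D(32)*N = -64 - 3*32*(1/14) = -64 - 96*1/14 = -64 - 48/7 = -496/7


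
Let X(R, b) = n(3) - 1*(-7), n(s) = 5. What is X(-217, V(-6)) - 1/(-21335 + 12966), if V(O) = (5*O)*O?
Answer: 100429/8369 ≈ 12.000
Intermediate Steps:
V(O) = 5*O²
X(R, b) = 12 (X(R, b) = 5 - 1*(-7) = 5 + 7 = 12)
X(-217, V(-6)) - 1/(-21335 + 12966) = 12 - 1/(-21335 + 12966) = 12 - 1/(-8369) = 12 - 1*(-1/8369) = 12 + 1/8369 = 100429/8369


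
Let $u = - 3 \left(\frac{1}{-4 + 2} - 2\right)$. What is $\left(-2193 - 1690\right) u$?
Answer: $- \frac{58245}{2} \approx -29123.0$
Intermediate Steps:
$u = \frac{15}{2}$ ($u = - 3 \left(\frac{1}{-2} - 2\right) = - 3 \left(- \frac{1}{2} - 2\right) = \left(-3\right) \left(- \frac{5}{2}\right) = \frac{15}{2} \approx 7.5$)
$\left(-2193 - 1690\right) u = \left(-2193 - 1690\right) \frac{15}{2} = \left(-3883\right) \frac{15}{2} = - \frac{58245}{2}$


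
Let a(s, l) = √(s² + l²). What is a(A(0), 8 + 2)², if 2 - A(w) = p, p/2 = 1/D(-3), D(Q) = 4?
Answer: 409/4 ≈ 102.25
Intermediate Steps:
p = ½ (p = 2/4 = 2*(¼) = ½ ≈ 0.50000)
A(w) = 3/2 (A(w) = 2 - 1*½ = 2 - ½ = 3/2)
a(s, l) = √(l² + s²)
a(A(0), 8 + 2)² = (√((8 + 2)² + (3/2)²))² = (√(10² + 9/4))² = (√(100 + 9/4))² = (√(409/4))² = (√409/2)² = 409/4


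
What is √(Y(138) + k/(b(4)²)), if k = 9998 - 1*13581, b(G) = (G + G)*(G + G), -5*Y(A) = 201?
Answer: I*√4206055/320 ≈ 6.409*I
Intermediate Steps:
Y(A) = -201/5 (Y(A) = -⅕*201 = -201/5)
b(G) = 4*G² (b(G) = (2*G)*(2*G) = 4*G²)
k = -3583 (k = 9998 - 13581 = -3583)
√(Y(138) + k/(b(4)²)) = √(-201/5 - 3583/((4*4²)²)) = √(-201/5 - 3583/((4*16)²)) = √(-201/5 - 3583/(64²)) = √(-201/5 - 3583/4096) = √(-841211/20480) = I*√4206055/320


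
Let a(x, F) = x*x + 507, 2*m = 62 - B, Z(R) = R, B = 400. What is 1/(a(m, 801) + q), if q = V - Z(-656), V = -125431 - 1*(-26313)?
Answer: -1/69394 ≈ -1.4410e-5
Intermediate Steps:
V = -99118 (V = -125431 + 26313 = -99118)
m = -169 (m = (62 - 1*400)/2 = (62 - 400)/2 = (1/2)*(-338) = -169)
a(x, F) = 507 + x**2 (a(x, F) = x**2 + 507 = 507 + x**2)
q = -98462 (q = -99118 - 1*(-656) = -99118 + 656 = -98462)
1/(a(m, 801) + q) = 1/((507 + (-169)**2) - 98462) = 1/((507 + 28561) - 98462) = 1/(29068 - 98462) = 1/(-69394) = -1/69394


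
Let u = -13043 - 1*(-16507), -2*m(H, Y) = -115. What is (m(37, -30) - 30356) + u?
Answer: -53669/2 ≈ -26835.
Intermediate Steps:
m(H, Y) = 115/2 (m(H, Y) = -½*(-115) = 115/2)
u = 3464 (u = -13043 + 16507 = 3464)
(m(37, -30) - 30356) + u = (115/2 - 30356) + 3464 = -60597/2 + 3464 = -53669/2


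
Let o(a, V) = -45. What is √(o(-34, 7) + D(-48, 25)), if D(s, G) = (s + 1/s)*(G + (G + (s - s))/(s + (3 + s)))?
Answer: I*√42643445/186 ≈ 35.109*I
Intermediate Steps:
D(s, G) = (G + G/(3 + 2*s))*(s + 1/s) (D(s, G) = (s + 1/s)*(G + (G + 0)/(3 + 2*s)) = (s + 1/s)*(G + G/(3 + 2*s)) = (G + G/(3 + 2*s))*(s + 1/s))
√(o(-34, 7) + D(-48, 25)) = √(-45 + 2*25*(2 - 48 + (-48)³ + 2*(-48)²)/(-48*(3 + 2*(-48)))) = √(-45 + 2*25*(-1/48)*(2 - 48 - 110592 + 2*2304)/(3 - 96)) = √(-45 + 2*25*(-1/48)*(2 - 48 - 110592 + 4608)/(-93)) = √(-45 + 2*25*(-1/48)*(-1/93)*(-106030)) = √(-45 - 1325375/1116) = √(-1375595/1116) = I*√42643445/186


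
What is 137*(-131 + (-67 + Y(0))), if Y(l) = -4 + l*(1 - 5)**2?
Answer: -27674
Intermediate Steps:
Y(l) = -4 + 16*l (Y(l) = -4 + l*(-4)**2 = -4 + l*16 = -4 + 16*l)
137*(-131 + (-67 + Y(0))) = 137*(-131 + (-67 + (-4 + 16*0))) = 137*(-131 + (-67 + (-4 + 0))) = 137*(-131 + (-67 - 4)) = 137*(-131 - 71) = 137*(-202) = -27674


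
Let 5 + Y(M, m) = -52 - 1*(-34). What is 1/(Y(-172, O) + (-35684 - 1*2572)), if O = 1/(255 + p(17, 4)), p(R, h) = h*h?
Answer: -1/38279 ≈ -2.6124e-5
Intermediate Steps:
p(R, h) = h²
O = 1/271 (O = 1/(255 + 4²) = 1/(255 + 16) = 1/271 ≈ 0.0036900)
Y(M, m) = -23 (Y(M, m) = -5 + (-52 - 1*(-34)) = -5 + (-52 + 34) = -5 - 18 = -23)
1/(Y(-172, O) + (-35684 - 1*2572)) = 1/(-23 + (-35684 - 1*2572)) = 1/(-23 + (-35684 - 2572)) = 1/(-23 - 38256) = 1/(-38279) = -1/38279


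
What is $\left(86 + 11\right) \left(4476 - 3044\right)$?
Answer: $138904$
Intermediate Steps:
$\left(86 + 11\right) \left(4476 - 3044\right) = 97 \cdot 1432 = 138904$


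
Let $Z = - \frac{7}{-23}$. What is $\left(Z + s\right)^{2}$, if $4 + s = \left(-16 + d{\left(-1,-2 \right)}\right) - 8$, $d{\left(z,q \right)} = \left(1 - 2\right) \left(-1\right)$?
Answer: $\frac{376996}{529} \approx 712.66$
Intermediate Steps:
$Z = \frac{7}{23}$ ($Z = \left(-7\right) \left(- \frac{1}{23}\right) = \frac{7}{23} \approx 0.30435$)
$d{\left(z,q \right)} = 1$ ($d{\left(z,q \right)} = \left(-1\right) \left(-1\right) = 1$)
$s = -27$ ($s = -4 + \left(\left(-16 + 1\right) - 8\right) = -4 - 23 = -27$)
$\left(Z + s\right)^{2} = \left(\frac{7}{23} - 27\right)^{2} = \left(- \frac{614}{23}\right)^{2} = \frac{376996}{529}$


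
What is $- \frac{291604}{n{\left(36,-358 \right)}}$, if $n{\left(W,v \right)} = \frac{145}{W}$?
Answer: $- \frac{10497744}{145} \approx -72398.0$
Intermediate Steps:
$- \frac{291604}{n{\left(36,-358 \right)}} = - \frac{291604}{145 \cdot \frac{1}{36}} = - \frac{291604}{\frac{145}{36}} = \left(-291604\right) \frac{36}{145} = - \frac{10497744}{145}$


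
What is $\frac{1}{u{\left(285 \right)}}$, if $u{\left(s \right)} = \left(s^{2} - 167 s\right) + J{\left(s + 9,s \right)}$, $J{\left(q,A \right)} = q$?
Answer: $\frac{1}{33924} \approx 2.9478 \cdot 10^{-5}$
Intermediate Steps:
$u{\left(s \right)} = 9 + s^{2} - 166 s$ ($u{\left(s \right)} = \left(s^{2} - 167 s\right) + \left(s + 9\right) = \left(s^{2} - 167 s\right) + \left(9 + s\right) = 9 + s^{2} - 166 s$)
$\frac{1}{u{\left(285 \right)}} = \frac{1}{9 + 285^{2} - 47310} = \frac{1}{9 + 81225 - 47310} = \frac{1}{33924}$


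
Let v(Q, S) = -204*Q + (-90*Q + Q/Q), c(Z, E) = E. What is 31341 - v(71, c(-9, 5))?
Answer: 52214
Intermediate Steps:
v(Q, S) = 1 - 294*Q (v(Q, S) = -204*Q + (-90*Q + 1) = -204*Q + (1 - 90*Q) = 1 - 294*Q)
31341 - v(71, c(-9, 5)) = 31341 - (1 - 294*71) = 31341 - (1 - 20874) = 31341 - 1*(-20873) = 31341 + 20873 = 52214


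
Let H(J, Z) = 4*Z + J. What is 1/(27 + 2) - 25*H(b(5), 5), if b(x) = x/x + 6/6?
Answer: -15949/29 ≈ -549.97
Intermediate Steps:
b(x) = 2 (b(x) = 1 + 6*(1/6) = 1 + 1 = 2)
H(J, Z) = J + 4*Z
1/(27 + 2) - 25*H(b(5), 5) = 1/(27 + 2) - 25*(2 + 4*5) = 1/29 - 25*(2 + 20) = 1/29 - 25*22 = 1/29 - 550 = -15949/29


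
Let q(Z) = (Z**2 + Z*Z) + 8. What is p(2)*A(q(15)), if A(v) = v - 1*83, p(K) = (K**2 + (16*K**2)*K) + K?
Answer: 50250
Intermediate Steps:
q(Z) = 8 + 2*Z**2 (q(Z) = (Z**2 + Z**2) + 8 = 2*Z**2 + 8 = 8 + 2*Z**2)
p(K) = K + K**2 + 16*K**3 (p(K) = (K**2 + 16*K**3) + K = K + K**2 + 16*K**3)
A(v) = -83 + v (A(v) = v - 83 = -83 + v)
p(2)*A(q(15)) = (2*(1 + 2 + 16*2**2))*(-83 + (8 + 2*15**2)) = (2*(1 + 2 + 16*4))*(-83 + (8 + 2*225)) = (2*(1 + 2 + 64))*(-83 + (8 + 450)) = (2*67)*(-83 + 458) = 134*375 = 50250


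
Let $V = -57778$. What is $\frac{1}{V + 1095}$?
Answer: $- \frac{1}{56683} \approx -1.7642 \cdot 10^{-5}$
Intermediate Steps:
$\frac{1}{V + 1095} = \frac{1}{-57778 + 1095} = \frac{1}{-56683} = - \frac{1}{56683}$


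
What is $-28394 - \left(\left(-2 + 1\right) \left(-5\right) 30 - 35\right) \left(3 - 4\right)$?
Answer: $-28279$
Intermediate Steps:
$-28394 - \left(\left(-2 + 1\right) \left(-5\right) 30 - 35\right) \left(3 - 4\right) = -28394 - \left(\left(-1\right) \left(-5\right) 30 - 35\right) \left(3 - 4\right) = -28394 - \left(5 \cdot 30 - 35\right) \left(-1\right) = -28394 - \left(150 - 35\right) \left(-1\right) = -28394 - 115 \left(-1\right) = -28394 - -115 = -28394 + 115 = -28279$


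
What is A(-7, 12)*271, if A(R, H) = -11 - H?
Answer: -6233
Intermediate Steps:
A(-7, 12)*271 = (-11 - 1*12)*271 = (-11 - 12)*271 = -23*271 = -6233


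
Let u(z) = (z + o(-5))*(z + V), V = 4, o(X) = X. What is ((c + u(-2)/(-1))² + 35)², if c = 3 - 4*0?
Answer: 104976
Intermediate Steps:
u(z) = (-5 + z)*(4 + z) (u(z) = (z - 5)*(z + 4) = (-5 + z)*(4 + z))
c = 3 (c = 3 + 0 = 3)
((c + u(-2)/(-1))² + 35)² = ((3 + (-20 + (-2)² - 1*(-2))/(-1))² + 35)² = ((3 + (-20 + 4 + 2)*(-1))² + 35)² = ((3 - 14*(-1))² + 35)² = ((3 + 14)² + 35)² = (17² + 35)² = (289 + 35)² = 324² = 104976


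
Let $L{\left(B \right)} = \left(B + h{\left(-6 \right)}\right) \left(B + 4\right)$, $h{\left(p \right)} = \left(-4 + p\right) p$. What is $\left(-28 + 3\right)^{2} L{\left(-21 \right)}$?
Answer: $-414375$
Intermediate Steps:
$h{\left(p \right)} = p \left(-4 + p\right)$
$L{\left(B \right)} = \left(4 + B\right) \left(60 + B\right)$ ($L{\left(B \right)} = \left(B - 6 \left(-4 - 6\right)\right) \left(B + 4\right) = \left(B - -60\right) \left(4 + B\right) = \left(B + 60\right) \left(4 + B\right) = \left(60 + B\right) \left(4 + B\right) = \left(4 + B\right) \left(60 + B\right)$)
$\left(-28 + 3\right)^{2} L{\left(-21 \right)} = \left(-28 + 3\right)^{2} \left(240 + \left(-21\right)^{2} + 64 \left(-21\right)\right) = \left(-25\right)^{2} \left(240 + 441 - 1344\right) = 625 \left(-663\right) = -414375$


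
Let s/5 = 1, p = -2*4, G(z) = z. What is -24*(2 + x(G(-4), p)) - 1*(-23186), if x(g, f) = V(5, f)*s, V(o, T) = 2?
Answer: 22898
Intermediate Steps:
p = -8
s = 5 (s = 5*1 = 5)
x(g, f) = 10 (x(g, f) = 2*5 = 10)
-24*(2 + x(G(-4), p)) - 1*(-23186) = -24*(2 + 10) - 1*(-23186) = -24*12 + 23186 = -288 + 23186 = 22898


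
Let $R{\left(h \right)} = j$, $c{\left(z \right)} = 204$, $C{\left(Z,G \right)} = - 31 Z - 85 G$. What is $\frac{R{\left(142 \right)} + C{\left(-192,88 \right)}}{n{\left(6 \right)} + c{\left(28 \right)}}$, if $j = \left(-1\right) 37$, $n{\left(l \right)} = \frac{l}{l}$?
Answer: $- \frac{313}{41} \approx -7.6341$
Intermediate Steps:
$C{\left(Z,G \right)} = - 85 G - 31 Z$
$n{\left(l \right)} = 1$
$j = -37$
$R{\left(h \right)} = -37$
$\frac{R{\left(142 \right)} + C{\left(-192,88 \right)}}{n{\left(6 \right)} + c{\left(28 \right)}} = \frac{-37 - 1528}{1 + 204} = \frac{-37 + \left(-7480 + 5952\right)}{205} = \left(-37 - 1528\right) \frac{1}{205} = \left(-1565\right) \frac{1}{205} = - \frac{313}{41}$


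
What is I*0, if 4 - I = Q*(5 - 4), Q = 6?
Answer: 0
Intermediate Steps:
I = -2 (I = 4 - 6*(5 - 4) = 4 - 6 = -2)
I*0 = -2*0 = 0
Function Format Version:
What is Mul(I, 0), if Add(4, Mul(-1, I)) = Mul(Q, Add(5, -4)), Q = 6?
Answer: 0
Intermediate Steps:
I = -2 (I = Add(4, Mul(-1, Mul(6, Add(5, -4)))) = Add(4, Mul(-1, Mul(6, 1))) = Add(4, Mul(-1, 6)) = Add(4, -6) = -2)
Mul(I, 0) = Mul(-2, 0) = 0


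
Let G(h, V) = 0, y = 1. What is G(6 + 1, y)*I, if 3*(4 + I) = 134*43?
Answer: 0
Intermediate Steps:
I = 5750/3 (I = -4 + (134*43)/3 = -4 + (⅓)*5762 = -4 + 5762/3 = 5750/3 ≈ 1916.7)
G(6 + 1, y)*I = 0*(5750/3) = 0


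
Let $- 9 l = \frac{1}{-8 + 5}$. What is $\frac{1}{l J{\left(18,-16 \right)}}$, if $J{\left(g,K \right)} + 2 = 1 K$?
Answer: $- \frac{3}{2} \approx -1.5$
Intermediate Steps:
$J{\left(g,K \right)} = -2 + K$ ($J{\left(g,K \right)} = -2 + 1 K = -2 + K$)
$l = \frac{1}{27}$ ($l = - \frac{1}{9 \left(-8 + 5\right)} = - \frac{1}{9 \left(-3\right)} = \left(- \frac{1}{9}\right) \left(- \frac{1}{3}\right) = \frac{1}{27} \approx 0.037037$)
$\frac{1}{l J{\left(18,-16 \right)}} = \frac{1}{\frac{1}{27} \left(-2 - 16\right)} = \frac{1}{\frac{1}{27} \left(-18\right)} = \frac{1}{- \frac{2}{3}} = - \frac{3}{2}$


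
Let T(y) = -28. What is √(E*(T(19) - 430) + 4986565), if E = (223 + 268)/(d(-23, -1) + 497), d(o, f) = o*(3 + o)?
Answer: √4566725360439/957 ≈ 2233.0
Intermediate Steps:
E = 491/957 (E = (223 + 268)/(-23*(3 - 23) + 497) = 491/(-23*(-20) + 497) = 491/(460 + 497) = 491/957 ≈ 0.51306)
√(E*(T(19) - 430) + 4986565) = √(491*(-28 - 430)/957 + 4986565) = √((491/957)*(-458) + 4986565) = √(-224878/957 + 4986565) = √(4771917827/957) = √4566725360439/957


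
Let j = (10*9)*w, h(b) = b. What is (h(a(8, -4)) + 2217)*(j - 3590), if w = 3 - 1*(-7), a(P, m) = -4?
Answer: -5952970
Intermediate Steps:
w = 10 (w = 3 + 7 = 10)
j = 900 (j = (10*9)*10 = 90*10 = 900)
(h(a(8, -4)) + 2217)*(j - 3590) = (-4 + 2217)*(900 - 3590) = 2213*(-2690) = -5952970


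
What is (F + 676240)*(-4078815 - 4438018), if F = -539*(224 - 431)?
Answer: -6709671756229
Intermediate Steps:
F = 111573 (F = -539*(-207) = 111573)
(F + 676240)*(-4078815 - 4438018) = (111573 + 676240)*(-4078815 - 4438018) = 787813*(-8516833) = -6709671756229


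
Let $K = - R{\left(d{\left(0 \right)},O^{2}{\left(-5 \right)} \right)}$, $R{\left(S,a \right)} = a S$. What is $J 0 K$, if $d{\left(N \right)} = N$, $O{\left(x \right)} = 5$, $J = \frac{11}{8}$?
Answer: $0$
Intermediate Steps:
$J = \frac{11}{8}$ ($J = 11 \cdot \frac{1}{8} = \frac{11}{8} \approx 1.375$)
$R{\left(S,a \right)} = S a$
$K = 0$ ($K = - 0 \cdot 5^{2} = - 0 \cdot 25 = \left(-1\right) 0 = 0$)
$J 0 K = \frac{11}{8} \cdot 0 \cdot 0 = 0 \cdot 0 = 0$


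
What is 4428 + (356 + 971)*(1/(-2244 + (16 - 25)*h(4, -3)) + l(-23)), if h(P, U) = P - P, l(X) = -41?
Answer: -112154203/2244 ≈ -49980.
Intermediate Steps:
h(P, U) = 0
4428 + (356 + 971)*(1/(-2244 + (16 - 25)*h(4, -3)) + l(-23)) = 4428 + (356 + 971)*(1/(-2244 + (16 - 25)*0) - 41) = 4428 + 1327*(1/(-2244 - 9*0) - 41) = 4428 + 1327*(1/(-2244 + 0) - 41) = 4428 + 1327*(1/(-2244) - 41) = 4428 + 1327*(-1/2244 - 41) = 4428 + 1327*(-92005/2244) = 4428 - 122090635/2244 = -112154203/2244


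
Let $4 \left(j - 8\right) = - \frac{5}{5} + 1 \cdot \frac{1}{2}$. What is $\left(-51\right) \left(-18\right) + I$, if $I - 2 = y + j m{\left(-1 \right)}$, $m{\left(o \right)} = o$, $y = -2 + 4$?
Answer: $\frac{7313}{8} \approx 914.13$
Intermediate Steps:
$y = 2$
$j = \frac{63}{8}$ ($j = 8 + \frac{- \frac{5}{5} + 1 \cdot \frac{1}{2}}{4} = 8 + \frac{\left(-5\right) \frac{1}{5} + 1 \cdot \frac{1}{2}}{4} = 8 + \frac{-1 + \frac{1}{2}}{4} = 8 + \frac{1}{4} \left(- \frac{1}{2}\right) = 8 - \frac{1}{8} = \frac{63}{8} \approx 7.875$)
$I = - \frac{31}{8}$ ($I = 2 + \left(2 + \frac{63}{8} \left(-1\right)\right) = 2 + \left(2 - \frac{63}{8}\right) = 2 - \frac{47}{8} = - \frac{31}{8} \approx -3.875$)
$\left(-51\right) \left(-18\right) + I = \left(-51\right) \left(-18\right) - \frac{31}{8} = 918 - \frac{31}{8} = \frac{7313}{8}$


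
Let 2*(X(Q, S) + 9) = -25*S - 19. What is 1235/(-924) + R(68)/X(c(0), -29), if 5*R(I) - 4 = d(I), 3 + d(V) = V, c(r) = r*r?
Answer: -515111/397320 ≈ -1.2965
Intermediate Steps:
c(r) = r**2
d(V) = -3 + V
R(I) = 1/5 + I/5 (R(I) = 4/5 + (-3 + I)/5 = 4/5 + (-3/5 + I/5) = 1/5 + I/5)
X(Q, S) = -37/2 - 25*S/2 (X(Q, S) = -9 + (-25*S - 19)/2 = -9 + (-19 - 25*S)/2 = -9 + (-19/2 - 25*S/2) = -37/2 - 25*S/2)
1235/(-924) + R(68)/X(c(0), -29) = 1235/(-924) + (1/5 + (1/5)*68)/(-37/2 - 25/2*(-29)) = 1235*(-1/924) + (1/5 + 68/5)/(-37/2 + 725/2) = -1235/924 + (69/5)/344 = -1235/924 + (69/5)*(1/344) = -1235/924 + 69/1720 = -515111/397320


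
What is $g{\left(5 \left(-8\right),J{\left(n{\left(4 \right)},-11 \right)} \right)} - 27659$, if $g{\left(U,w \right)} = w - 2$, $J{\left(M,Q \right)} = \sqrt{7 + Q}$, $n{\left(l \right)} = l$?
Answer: $-27661 + 2 i \approx -27661.0 + 2.0 i$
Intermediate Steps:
$g{\left(U,w \right)} = -2 + w$
$g{\left(5 \left(-8\right),J{\left(n{\left(4 \right)},-11 \right)} \right)} - 27659 = \left(-2 + \sqrt{7 - 11}\right) - 27659 = \left(-2 + \sqrt{-4}\right) - 27659 = \left(-2 + 2 i\right) - 27659 = -27661 + 2 i$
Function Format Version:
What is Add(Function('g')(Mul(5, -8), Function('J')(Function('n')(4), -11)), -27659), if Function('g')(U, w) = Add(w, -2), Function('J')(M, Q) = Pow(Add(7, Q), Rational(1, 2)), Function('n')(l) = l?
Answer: Add(-27661, Mul(2, I)) ≈ Add(-27661., Mul(2.0000, I))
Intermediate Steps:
Function('g')(U, w) = Add(-2, w)
Add(Function('g')(Mul(5, -8), Function('J')(Function('n')(4), -11)), -27659) = Add(Add(-2, Pow(Add(7, -11), Rational(1, 2))), -27659) = Add(Add(-2, Pow(-4, Rational(1, 2))), -27659) = Add(Add(-2, Mul(2, I)), -27659) = Add(-27661, Mul(2, I))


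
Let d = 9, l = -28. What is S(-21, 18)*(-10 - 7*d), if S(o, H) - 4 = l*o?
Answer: -43216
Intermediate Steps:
S(o, H) = 4 - 28*o
S(-21, 18)*(-10 - 7*d) = (4 - 28*(-21))*(-10 - 7*9) = (4 + 588)*(-10 - 63) = 592*(-73) = -43216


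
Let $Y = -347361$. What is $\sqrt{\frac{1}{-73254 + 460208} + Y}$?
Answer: $\frac{i \sqrt{52011542902584922}}{386954} \approx 589.37 i$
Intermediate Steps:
$\sqrt{\frac{1}{-73254 + 460208} + Y} = \sqrt{\frac{1}{-73254 + 460208} - 347361} = \sqrt{\frac{1}{386954} - 347361} = \sqrt{- \frac{134412728393}{386954}} = \frac{i \sqrt{52011542902584922}}{386954}$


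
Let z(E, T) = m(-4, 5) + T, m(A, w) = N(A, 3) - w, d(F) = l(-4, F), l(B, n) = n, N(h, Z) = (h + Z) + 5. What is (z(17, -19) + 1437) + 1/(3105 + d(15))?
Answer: 4421041/3120 ≈ 1417.0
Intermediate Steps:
N(h, Z) = 5 + Z + h (N(h, Z) = (Z + h) + 5 = 5 + Z + h)
d(F) = F
m(A, w) = 8 + A - w (m(A, w) = (5 + 3 + A) - w = (8 + A) - w = 8 + A - w)
z(E, T) = -1 + T (z(E, T) = (8 - 4 - 1*5) + T = (8 - 4 - 5) + T = -1 + T)
(z(17, -19) + 1437) + 1/(3105 + d(15)) = ((-1 - 19) + 1437) + 1/(3105 + 15) = (-20 + 1437) + 1/3120 = 1417 + 1/3120 = 4421041/3120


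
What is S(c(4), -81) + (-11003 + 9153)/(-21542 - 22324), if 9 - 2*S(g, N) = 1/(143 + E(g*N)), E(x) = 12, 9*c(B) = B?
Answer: 15430676/3399615 ≈ 4.5389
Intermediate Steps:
c(B) = B/9
S(g, N) = 697/155 (S(g, N) = 9/2 - 1/(2*(143 + 12)) = 9/2 - 1/2/155 = 9/2 - 1/2*1/155 = 9/2 - 1/310 = 697/155)
S(c(4), -81) + (-11003 + 9153)/(-21542 - 22324) = 697/155 + (-11003 + 9153)/(-21542 - 22324) = 697/155 - 1850/(-43866) = 697/155 - 1850*(-1/43866) = 697/155 + 925/21933 = 15430676/3399615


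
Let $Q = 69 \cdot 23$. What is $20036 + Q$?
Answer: $21623$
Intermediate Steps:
$Q = 1587$
$20036 + Q = 20036 + 1587 = 21623$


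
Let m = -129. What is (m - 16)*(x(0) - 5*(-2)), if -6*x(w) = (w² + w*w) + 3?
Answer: -2755/2 ≈ -1377.5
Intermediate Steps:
x(w) = -½ - w²/3 (x(w) = -((w² + w*w) + 3)/6 = -((w² + w²) + 3)/6 = -(2*w² + 3)/6 = -(3 + 2*w²)/6 = -½ - w²/3)
(m - 16)*(x(0) - 5*(-2)) = (-129 - 16)*((-½ - ⅓*0²) - 5*(-2)) = -145*((-½ - ⅓*0) + 10) = -145*((-½ + 0) + 10) = -145*(-½ + 10) = -145*19/2 = -2755/2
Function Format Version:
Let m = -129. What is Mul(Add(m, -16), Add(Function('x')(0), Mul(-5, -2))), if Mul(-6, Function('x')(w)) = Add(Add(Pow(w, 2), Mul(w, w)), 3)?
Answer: Rational(-2755, 2) ≈ -1377.5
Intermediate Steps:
Function('x')(w) = Add(Rational(-1, 2), Mul(Rational(-1, 3), Pow(w, 2))) (Function('x')(w) = Mul(Rational(-1, 6), Add(Add(Pow(w, 2), Mul(w, w)), 3)) = Mul(Rational(-1, 6), Add(Add(Pow(w, 2), Pow(w, 2)), 3)) = Mul(Rational(-1, 6), Add(Mul(2, Pow(w, 2)), 3)) = Mul(Rational(-1, 6), Add(3, Mul(2, Pow(w, 2)))) = Add(Rational(-1, 2), Mul(Rational(-1, 3), Pow(w, 2))))
Mul(Add(m, -16), Add(Function('x')(0), Mul(-5, -2))) = Mul(Add(-129, -16), Add(Add(Rational(-1, 2), Mul(Rational(-1, 3), Pow(0, 2))), Mul(-5, -2))) = Mul(-145, Add(Add(Rational(-1, 2), Mul(Rational(-1, 3), 0)), 10)) = Mul(-145, Add(Add(Rational(-1, 2), 0), 10)) = Mul(-145, Add(Rational(-1, 2), 10)) = Mul(-145, Rational(19, 2)) = Rational(-2755, 2)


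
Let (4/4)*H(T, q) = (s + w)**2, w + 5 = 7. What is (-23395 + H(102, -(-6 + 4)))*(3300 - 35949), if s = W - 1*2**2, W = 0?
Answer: 763692759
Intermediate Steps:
w = 2 (w = -5 + 7 = 2)
s = -4 (s = 0 - 1*2**2 = 0 - 1*4 = 0 - 4 = -4)
H(T, q) = 4 (H(T, q) = (-4 + 2)**2 = (-2)**2 = 4)
(-23395 + H(102, -(-6 + 4)))*(3300 - 35949) = (-23395 + 4)*(3300 - 35949) = -23391*(-32649) = 763692759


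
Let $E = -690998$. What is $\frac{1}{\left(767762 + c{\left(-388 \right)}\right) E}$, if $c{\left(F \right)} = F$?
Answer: $- \frac{1}{530253899252} \approx -1.8859 \cdot 10^{-12}$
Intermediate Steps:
$\frac{1}{\left(767762 + c{\left(-388 \right)}\right) E} = \frac{1}{\left(767762 - 388\right) \left(-690998\right)} = \frac{1}{767374} \left(- \frac{1}{690998}\right) = - \frac{1}{530253899252}$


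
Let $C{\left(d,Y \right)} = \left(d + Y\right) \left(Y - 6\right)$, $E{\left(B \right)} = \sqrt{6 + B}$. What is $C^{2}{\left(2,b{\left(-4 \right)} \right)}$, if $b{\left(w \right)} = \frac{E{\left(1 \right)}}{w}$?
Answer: $\frac{36017}{256} - \frac{185 \sqrt{7}}{8} \approx 79.508$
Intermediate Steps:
$b{\left(w \right)} = \frac{\sqrt{7}}{w}$ ($b{\left(w \right)} = \frac{\sqrt{6 + 1}}{w} = \frac{\sqrt{7}}{w}$)
$C{\left(d,Y \right)} = \left(-6 + Y\right) \left(Y + d\right)$ ($C{\left(d,Y \right)} = \left(Y + d\right) \left(Y - 6\right) = \left(Y + d\right) \left(-6 + Y\right) = \left(-6 + Y\right) \left(Y + d\right)$)
$C^{2}{\left(2,b{\left(-4 \right)} \right)} = \left(\left(\frac{\sqrt{7}}{-4}\right)^{2} - 6 \frac{\sqrt{7}}{-4} - 12 + \frac{\sqrt{7}}{-4} \cdot 2\right)^{2} = \left(\left(\sqrt{7} \left(- \frac{1}{4}\right)\right)^{2} - 6 \sqrt{7} \left(- \frac{1}{4}\right) - 12 + \sqrt{7} \left(- \frac{1}{4}\right) 2\right)^{2} = \left(\left(- \frac{\sqrt{7}}{4}\right)^{2} - 6 \left(- \frac{\sqrt{7}}{4}\right) - 12 + - \frac{\sqrt{7}}{4} \cdot 2\right)^{2} = \left(\frac{7}{16} + \frac{3 \sqrt{7}}{2} - 12 - \frac{\sqrt{7}}{2}\right)^{2} = \left(- \frac{185}{16} + \sqrt{7}\right)^{2}$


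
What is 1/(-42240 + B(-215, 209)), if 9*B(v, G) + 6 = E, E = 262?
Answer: -9/379904 ≈ -2.3690e-5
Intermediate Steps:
B(v, G) = 256/9 (B(v, G) = -2/3 + (1/9)*262 = -2/3 + 262/9 = 256/9)
1/(-42240 + B(-215, 209)) = 1/(-42240 + 256/9) = 1/(-379904/9) = -9/379904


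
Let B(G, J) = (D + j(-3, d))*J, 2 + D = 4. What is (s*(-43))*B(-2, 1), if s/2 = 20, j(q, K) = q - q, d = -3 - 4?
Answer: -3440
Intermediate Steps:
d = -7
j(q, K) = 0
D = 2 (D = -2 + 4 = 2)
B(G, J) = 2*J (B(G, J) = (2 + 0)*J = 2*J)
s = 40 (s = 2*20 = 40)
(s*(-43))*B(-2, 1) = (40*(-43))*(2*1) = -1720*2 = -3440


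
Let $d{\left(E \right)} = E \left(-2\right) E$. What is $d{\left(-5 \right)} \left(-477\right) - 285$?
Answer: $23565$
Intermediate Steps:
$d{\left(E \right)} = - 2 E^{2}$ ($d{\left(E \right)} = - 2 E E = - 2 E^{2}$)
$d{\left(-5 \right)} \left(-477\right) - 285 = - 2 \left(-5\right)^{2} \left(-477\right) - 285 = \left(-2\right) 25 \left(-477\right) - 285 = \left(-50\right) \left(-477\right) - 285 = 23850 - 285 = 23565$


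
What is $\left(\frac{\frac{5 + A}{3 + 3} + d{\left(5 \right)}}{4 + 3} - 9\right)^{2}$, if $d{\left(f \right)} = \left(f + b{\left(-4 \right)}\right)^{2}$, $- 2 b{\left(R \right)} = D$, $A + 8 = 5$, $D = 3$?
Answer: $\frac{366025}{7056} \approx 51.874$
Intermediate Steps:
$A = -3$ ($A = -8 + 5 = -3$)
$b{\left(R \right)} = - \frac{3}{2}$ ($b{\left(R \right)} = \left(- \frac{1}{2}\right) 3 = - \frac{3}{2}$)
$d{\left(f \right)} = \left(- \frac{3}{2} + f\right)^{2}$ ($d{\left(f \right)} = \left(f - \frac{3}{2}\right)^{2} = \left(- \frac{3}{2} + f\right)^{2}$)
$\left(\frac{\frac{5 + A}{3 + 3} + d{\left(5 \right)}}{4 + 3} - 9\right)^{2} = \left(\frac{\frac{5 - 3}{3 + 3} + \frac{\left(-3 + 2 \cdot 5\right)^{2}}{4}}{4 + 3} - 9\right)^{2} = \left(\frac{\frac{2}{6} + \frac{\left(-3 + 10\right)^{2}}{4}}{7} - 9\right)^{2} = \left(\left(2 \cdot \frac{1}{6} + \frac{7^{2}}{4}\right) \frac{1}{7} - 9\right)^{2} = \left(\left(\frac{1}{3} + \frac{1}{4} \cdot 49\right) \frac{1}{7} - 9\right)^{2} = \left(\left(\frac{1}{3} + \frac{49}{4}\right) \frac{1}{7} - 9\right)^{2} = \left(\frac{151}{12} \cdot \frac{1}{7} - 9\right)^{2} = \left(\frac{151}{84} - 9\right)^{2} = \left(- \frac{605}{84}\right)^{2} = \frac{366025}{7056}$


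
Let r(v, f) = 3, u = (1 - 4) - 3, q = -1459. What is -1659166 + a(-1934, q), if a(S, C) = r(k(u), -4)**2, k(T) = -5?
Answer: -1659157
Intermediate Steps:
u = -6 (u = -3 - 3 = -6)
a(S, C) = 9 (a(S, C) = 3**2 = 9)
-1659166 + a(-1934, q) = -1659166 + 9 = -1659157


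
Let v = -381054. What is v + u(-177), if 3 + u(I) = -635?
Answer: -381692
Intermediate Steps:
u(I) = -638 (u(I) = -3 - 635 = -638)
v + u(-177) = -381054 - 638 = -381692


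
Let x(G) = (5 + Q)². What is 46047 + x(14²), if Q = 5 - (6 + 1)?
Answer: 46056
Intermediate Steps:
Q = -2 (Q = 5 - 1*7 = 5 - 7 = -2)
x(G) = 9 (x(G) = (5 - 2)² = 3² = 9)
46047 + x(14²) = 46047 + 9 = 46056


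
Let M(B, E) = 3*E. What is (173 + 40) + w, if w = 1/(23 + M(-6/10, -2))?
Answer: 3622/17 ≈ 213.06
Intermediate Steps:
w = 1/17 (w = 1/(23 + 3*(-2)) = 1/(23 - 6) = 1/17 ≈ 0.058824)
(173 + 40) + w = (173 + 40) + 1/17 = 213 + 1/17 = 3622/17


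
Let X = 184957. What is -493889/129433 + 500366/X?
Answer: -26584355295/23939539381 ≈ -1.1105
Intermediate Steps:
-493889/129433 + 500366/X = -493889/129433 + 500366/184957 = -26584355295/23939539381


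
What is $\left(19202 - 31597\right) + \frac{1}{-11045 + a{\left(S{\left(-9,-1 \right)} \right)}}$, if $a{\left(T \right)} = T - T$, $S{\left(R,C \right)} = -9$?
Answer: $- \frac{136902776}{11045} \approx -12395.0$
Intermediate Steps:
$a{\left(T \right)} = 0$
$\left(19202 - 31597\right) + \frac{1}{-11045 + a{\left(S{\left(-9,-1 \right)} \right)}} = \left(19202 - 31597\right) + \frac{1}{-11045 + 0} = -12395 + \frac{1}{-11045} = -12395 - \frac{1}{11045} = - \frac{136902776}{11045}$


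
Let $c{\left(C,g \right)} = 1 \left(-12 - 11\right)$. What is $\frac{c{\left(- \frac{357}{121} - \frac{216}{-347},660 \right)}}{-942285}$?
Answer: $\frac{23}{942285} \approx 2.4409 \cdot 10^{-5}$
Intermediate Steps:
$c{\left(C,g \right)} = -23$ ($c{\left(C,g \right)} = 1 \left(-23\right) = -23$)
$\frac{c{\left(- \frac{357}{121} - \frac{216}{-347},660 \right)}}{-942285} = - \frac{23}{-942285} = \left(-23\right) \left(- \frac{1}{942285}\right) = \frac{23}{942285}$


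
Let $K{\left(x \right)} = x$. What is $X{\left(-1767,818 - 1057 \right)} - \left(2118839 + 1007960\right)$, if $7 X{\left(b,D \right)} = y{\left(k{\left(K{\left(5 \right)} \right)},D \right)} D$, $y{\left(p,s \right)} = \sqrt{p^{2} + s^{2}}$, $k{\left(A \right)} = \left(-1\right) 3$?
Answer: $-3126799 - \frac{239 \sqrt{57130}}{7} \approx -3.135 \cdot 10^{6}$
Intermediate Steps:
$k{\left(A \right)} = -3$
$X{\left(b,D \right)} = \frac{D \sqrt{9 + D^{2}}}{7}$ ($X{\left(b,D \right)} = \frac{\sqrt{\left(-3\right)^{2} + D^{2}} D}{7} = \frac{\sqrt{9 + D^{2}} D}{7} = \frac{D \sqrt{9 + D^{2}}}{7}$)
$X{\left(-1767,818 - 1057 \right)} - \left(2118839 + 1007960\right) = \frac{\left(818 - 1057\right) \sqrt{9 + \left(818 - 1057\right)^{2}}}{7} - \left(2118839 + 1007960\right) = \frac{\left(818 - 1057\right) \sqrt{9 + \left(818 - 1057\right)^{2}}}{7} - 3126799 = \frac{1}{7} \left(-239\right) \sqrt{9 + \left(-239\right)^{2}} - 3126799 = \frac{1}{7} \left(-239\right) \sqrt{9 + 57121} - 3126799 = \frac{1}{7} \left(-239\right) \sqrt{57130} - 3126799 = - \frac{239 \sqrt{57130}}{7} - 3126799 = -3126799 - \frac{239 \sqrt{57130}}{7}$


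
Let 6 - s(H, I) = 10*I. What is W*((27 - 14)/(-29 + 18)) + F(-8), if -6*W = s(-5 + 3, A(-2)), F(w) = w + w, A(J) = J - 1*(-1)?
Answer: -424/33 ≈ -12.848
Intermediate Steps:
A(J) = 1 + J (A(J) = J + 1 = 1 + J)
s(H, I) = 6 - 10*I
F(w) = 2*w
W = -8/3 (W = -(6 - 10*(1 - 2))/6 = -(6 - 10*(-1))/6 = -(6 + 10)/6 = -1/6*16 = -8/3 ≈ -2.6667)
W*((27 - 14)/(-29 + 18)) + F(-8) = -8*(27 - 14)/(3*(-29 + 18)) + 2*(-8) = -104/(3*(-11)) - 16 = -104*(-1)/(3*11) - 16 = -8/3*(-13/11) - 16 = 104/33 - 16 = -424/33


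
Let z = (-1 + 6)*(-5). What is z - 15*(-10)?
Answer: 125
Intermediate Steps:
z = -25 (z = 5*(-5) = -25)
z - 15*(-10) = -25 - 15*(-10) = -25 + 150 = 125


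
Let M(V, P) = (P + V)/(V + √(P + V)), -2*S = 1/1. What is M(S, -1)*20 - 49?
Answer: (-49*√6 + 11*I)/(I + √6) ≈ -40.429 + 20.996*I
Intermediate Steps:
S = -½ (S = -½/1 = -½*1 = -½ ≈ -0.50000)
M(V, P) = (P + V)/(V + √(P + V))
M(S, -1)*20 - 49 = ((-1 - ½)/(-½ + √(-1 - ½)))*20 - 49 = (-3/2/(-½ + √(-3/2)))*20 - 49 = (-3/2/(-½ + I*√6/2))*20 - 49 = -3/(2*(-½ + I*√6/2))*20 - 49 = -30/(-½ + I*√6/2) - 49 = -49 - 30/(-½ + I*√6/2)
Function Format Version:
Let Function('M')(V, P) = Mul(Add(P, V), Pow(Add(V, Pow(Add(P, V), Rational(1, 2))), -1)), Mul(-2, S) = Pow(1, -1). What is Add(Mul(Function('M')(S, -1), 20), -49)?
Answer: Mul(Pow(Add(I, Pow(6, Rational(1, 2))), -1), Add(Mul(-49, Pow(6, Rational(1, 2))), Mul(11, I))) ≈ Add(-40.429, Mul(20.996, I))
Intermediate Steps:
S = Rational(-1, 2) (S = Mul(Rational(-1, 2), Pow(1, -1)) = Mul(Rational(-1, 2), 1) = Rational(-1, 2) ≈ -0.50000)
Function('M')(V, P) = Mul(Pow(Add(V, Pow(Add(P, V), Rational(1, 2))), -1), Add(P, V))
Add(Mul(Function('M')(S, -1), 20), -49) = Add(Mul(Mul(Pow(Add(Rational(-1, 2), Pow(Add(-1, Rational(-1, 2)), Rational(1, 2))), -1), Add(-1, Rational(-1, 2))), 20), -49) = Add(Mul(Mul(Pow(Add(Rational(-1, 2), Pow(Rational(-3, 2), Rational(1, 2))), -1), Rational(-3, 2)), 20), -49) = Add(Mul(Mul(Pow(Add(Rational(-1, 2), Mul(Rational(1, 2), I, Pow(6, Rational(1, 2)))), -1), Rational(-3, 2)), 20), -49) = Add(Mul(Mul(Rational(-3, 2), Pow(Add(Rational(-1, 2), Mul(Rational(1, 2), I, Pow(6, Rational(1, 2)))), -1)), 20), -49) = Add(Mul(-30, Pow(Add(Rational(-1, 2), Mul(Rational(1, 2), I, Pow(6, Rational(1, 2)))), -1)), -49) = Add(-49, Mul(-30, Pow(Add(Rational(-1, 2), Mul(Rational(1, 2), I, Pow(6, Rational(1, 2)))), -1)))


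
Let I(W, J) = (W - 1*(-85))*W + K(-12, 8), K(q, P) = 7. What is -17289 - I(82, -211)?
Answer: -30990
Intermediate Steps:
I(W, J) = 7 + W*(85 + W) (I(W, J) = (W - 1*(-85))*W + 7 = (W + 85)*W + 7 = (85 + W)*W + 7 = W*(85 + W) + 7 = 7 + W*(85 + W))
-17289 - I(82, -211) = -17289 - (7 + 82² + 85*82) = -17289 - (7 + 6724 + 6970) = -17289 - 1*13701 = -17289 - 13701 = -30990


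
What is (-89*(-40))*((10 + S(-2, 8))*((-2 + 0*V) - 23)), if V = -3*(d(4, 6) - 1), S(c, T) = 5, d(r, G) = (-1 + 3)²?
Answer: -1335000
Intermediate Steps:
d(r, G) = 4 (d(r, G) = 2² = 4)
V = -9 (V = -3*(4 - 1) = -3*3 = -9)
(-89*(-40))*((10 + S(-2, 8))*((-2 + 0*V) - 23)) = (-89*(-40))*((10 + 5)*((-2 + 0*(-9)) - 23)) = 3560*(15*((-2 + 0) - 23)) = 3560*(15*(-2 - 23)) = 3560*(15*(-25)) = 3560*(-375) = -1335000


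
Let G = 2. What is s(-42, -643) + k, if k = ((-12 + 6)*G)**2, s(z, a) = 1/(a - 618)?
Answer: 181583/1261 ≈ 144.00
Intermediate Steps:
s(z, a) = 1/(-618 + a)
k = 144 (k = ((-12 + 6)*2)**2 = (-6*2)**2 = (-12)**2 = 144)
s(-42, -643) + k = 1/(-618 - 643) + 144 = 1/(-1261) + 144 = -1/1261 + 144 = 181583/1261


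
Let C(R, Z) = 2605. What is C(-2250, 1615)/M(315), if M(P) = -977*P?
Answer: -521/61551 ≈ -0.0084645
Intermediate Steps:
C(-2250, 1615)/M(315) = 2605/((-977*315)) = 2605/(-307755) = 2605*(-1/307755) = -521/61551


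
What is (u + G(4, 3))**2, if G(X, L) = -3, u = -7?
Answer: 100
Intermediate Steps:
(u + G(4, 3))**2 = (-7 - 3)**2 = (-10)**2 = 100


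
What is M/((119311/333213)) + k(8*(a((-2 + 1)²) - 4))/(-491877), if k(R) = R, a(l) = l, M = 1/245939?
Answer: 289379094499/4811086324406811 ≈ 6.0148e-5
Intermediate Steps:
M = 1/245939 ≈ 4.0661e-6
M/((119311/333213)) + k(8*(a((-2 + 1)²) - 4))/(-491877) = 1/(245939*((119311/333213))) + (8*((-2 + 1)² - 4))/(-491877) = 1/(245939*((119311*(1/333213)))) + (8*((-1)² - 4))*(-1/491877) = 1/(245939*(119311/333213)) + (8*(1 - 4))*(-1/491877) = (1/245939)*(333213/119311) + (8*(-3))*(-1/491877) = 333213/29343228029 - 24*(-1/491877) = 333213/29343228029 + 8/163959 = 289379094499/4811086324406811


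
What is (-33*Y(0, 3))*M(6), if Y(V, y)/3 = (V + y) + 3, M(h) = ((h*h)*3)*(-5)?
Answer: 320760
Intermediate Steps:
M(h) = -15*h² (M(h) = (h²*3)*(-5) = (3*h²)*(-5) = -15*h²)
Y(V, y) = 9 + 3*V + 3*y (Y(V, y) = 3*((V + y) + 3) = 3*(3 + V + y) = 9 + 3*V + 3*y)
(-33*Y(0, 3))*M(6) = (-33*(9 + 3*0 + 3*3))*(-15*6²) = (-33*(9 + 0 + 9))*(-15*36) = -33*18*(-540) = -594*(-540) = 320760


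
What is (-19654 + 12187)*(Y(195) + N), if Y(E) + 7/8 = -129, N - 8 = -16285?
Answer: 980081085/8 ≈ 1.2251e+8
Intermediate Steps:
N = -16277 (N = 8 - 16285 = -16277)
Y(E) = -1039/8 (Y(E) = -7/8 - 129 = -1039/8)
(-19654 + 12187)*(Y(195) + N) = (-19654 + 12187)*(-1039/8 - 16277) = -7467*(-131255/8) = 980081085/8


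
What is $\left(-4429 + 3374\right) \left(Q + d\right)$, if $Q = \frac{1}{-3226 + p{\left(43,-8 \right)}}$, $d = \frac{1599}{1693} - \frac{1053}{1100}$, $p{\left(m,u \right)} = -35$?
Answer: $\frac{16788989159}{1214592060} \approx 13.823$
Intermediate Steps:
$d = - \frac{23829}{1862300}$ ($d = 1599 \cdot \frac{1}{1693} - \frac{1053}{1100} = \frac{1599}{1693} - \frac{1053}{1100} = - \frac{23829}{1862300} \approx -0.012795$)
$Q = - \frac{1}{3261}$ ($Q = \frac{1}{-3226 - 35} = \frac{1}{-3261} = - \frac{1}{3261} \approx -0.00030665$)
$\left(-4429 + 3374\right) \left(Q + d\right) = \left(-4429 + 3374\right) \left(- \frac{1}{3261} - \frac{23829}{1862300}\right) = \left(-1055\right) \left(- \frac{79568669}{6072960300}\right) = \frac{16788989159}{1214592060}$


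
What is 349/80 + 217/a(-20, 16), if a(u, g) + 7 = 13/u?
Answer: -293803/12240 ≈ -24.004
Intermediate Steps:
a(u, g) = -7 + 13/u
349/80 + 217/a(-20, 16) = 349/80 + 217/(-7 + 13/(-20)) = 349*(1/80) + 217/(-7 + 13*(-1/20)) = 349/80 + 217/(-7 - 13/20) = 349/80 + 217/(-153/20) = 349/80 + 217*(-20/153) = 349/80 - 4340/153 = -293803/12240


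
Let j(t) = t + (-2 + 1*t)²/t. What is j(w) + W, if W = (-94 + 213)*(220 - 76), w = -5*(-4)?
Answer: 85861/5 ≈ 17172.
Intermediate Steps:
w = 20
j(t) = t + (-2 + t)²/t
W = 17136 (W = 119*144 = 17136)
j(w) + W = (20 + (-2 + 20)²/20) + 17136 = (20 + (1/20)*18²) + 17136 = (20 + (1/20)*324) + 17136 = (20 + 81/5) + 17136 = 181/5 + 17136 = 85861/5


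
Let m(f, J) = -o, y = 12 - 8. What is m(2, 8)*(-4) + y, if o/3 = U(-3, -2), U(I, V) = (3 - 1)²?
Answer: 52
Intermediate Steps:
U(I, V) = 4 (U(I, V) = 2² = 4)
y = 4
o = 12 (o = 3*4 = 12)
m(f, J) = -12 (m(f, J) = -1*12 = -12)
m(2, 8)*(-4) + y = -12*(-4) + 4 = 48 + 4 = 52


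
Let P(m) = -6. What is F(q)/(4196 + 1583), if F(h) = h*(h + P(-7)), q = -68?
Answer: 5032/5779 ≈ 0.87074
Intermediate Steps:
F(h) = h*(-6 + h) (F(h) = h*(h - 6) = h*(-6 + h))
F(q)/(4196 + 1583) = (-68*(-6 - 68))/(4196 + 1583) = -68*(-74)/5779 = 5032*(1/5779) = 5032/5779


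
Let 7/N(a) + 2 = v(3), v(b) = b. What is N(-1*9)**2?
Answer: 49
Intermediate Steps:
N(a) = 7 (N(a) = 7/(-2 + 3) = 7/1 = 7*1 = 7)
N(-1*9)**2 = 7**2 = 49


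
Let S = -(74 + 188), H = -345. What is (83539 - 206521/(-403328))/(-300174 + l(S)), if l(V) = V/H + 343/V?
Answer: -66208364775045/237900193567168 ≈ -0.27830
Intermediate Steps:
S = -262 (S = -1*262 = -262)
l(V) = 343/V - V/345 (l(V) = V/(-345) + 343/V = V*(-1/345) + 343/V = -V/345 + 343/V = 343/V - V/345)
(83539 - 206521/(-403328))/(-300174 + l(S)) = (83539 - 206521/(-403328))/(-300174 + (343/(-262) - 1/345*(-262))) = (83539 - 206521*(-1/403328))/(-300174 + (343*(-1/262) + 262/345)) = (83539 + 206521/403328)/(-300174 + (-343/262 + 262/345)) = 33693824313/(403328*(-300174 - 49691/90390)) = 33693824313/(403328*(-27132777551/90390)) = (33693824313/403328)*(-90390/27132777551) = -66208364775045/237900193567168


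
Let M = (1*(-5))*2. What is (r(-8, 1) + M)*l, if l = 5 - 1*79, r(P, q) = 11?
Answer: -74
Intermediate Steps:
l = -74 (l = 5 - 79 = -74)
M = -10 (M = -5*2 = -10)
(r(-8, 1) + M)*l = (11 - 10)*(-74) = 1*(-74) = -74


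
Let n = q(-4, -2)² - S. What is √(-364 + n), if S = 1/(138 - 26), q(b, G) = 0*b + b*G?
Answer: I*√235207/28 ≈ 17.321*I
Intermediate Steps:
q(b, G) = G*b (q(b, G) = 0 + G*b = G*b)
S = 1/112 ≈ 0.0089286
n = 7167/112 (n = (-2*(-4))² - 1*1/112 = 8² - 1/112 = 64 - 1/112 = 7167/112 ≈ 63.991)
√(-364 + n) = √(-364 + 7167/112) = √(-33601/112) = I*√235207/28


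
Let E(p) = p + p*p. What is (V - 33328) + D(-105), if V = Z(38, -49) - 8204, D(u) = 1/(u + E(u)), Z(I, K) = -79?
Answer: -450022964/10815 ≈ -41611.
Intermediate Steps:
E(p) = p + p**2
D(u) = 1/(u + u*(1 + u))
V = -8283 (V = -79 - 8204 = -8283)
(V - 33328) + D(-105) = (-8283 - 33328) + 1/((-105)*(2 - 105)) = -41611 - 1/105/(-103) = -41611 - 1/105*(-1/103) = -41611 + 1/10815 = -450022964/10815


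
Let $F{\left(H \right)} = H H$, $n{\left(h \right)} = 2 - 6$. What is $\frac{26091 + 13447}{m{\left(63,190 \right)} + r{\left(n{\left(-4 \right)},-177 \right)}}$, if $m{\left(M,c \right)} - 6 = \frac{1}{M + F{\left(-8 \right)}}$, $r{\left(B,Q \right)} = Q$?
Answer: $- \frac{2510663}{10858} \approx -231.23$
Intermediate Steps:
$n{\left(h \right)} = -4$
$F{\left(H \right)} = H^{2}$
$m{\left(M,c \right)} = 6 + \frac{1}{64 + M}$ ($m{\left(M,c \right)} = 6 + \frac{1}{M + \left(-8\right)^{2}} = 6 + \frac{1}{M + 64} = 6 + \frac{1}{64 + M}$)
$\frac{26091 + 13447}{m{\left(63,190 \right)} + r{\left(n{\left(-4 \right)},-177 \right)}} = \frac{26091 + 13447}{\frac{385 + 6 \cdot 63}{64 + 63} - 177} = \frac{39538}{\frac{385 + 378}{127} - 177} = \frac{39538}{\frac{1}{127} \cdot 763 - 177} = \frac{39538}{\frac{763}{127} - 177} = \frac{39538}{- \frac{21716}{127}} = 39538 \left(- \frac{127}{21716}\right) = - \frac{2510663}{10858}$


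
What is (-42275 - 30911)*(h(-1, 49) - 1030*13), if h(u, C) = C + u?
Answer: 976447612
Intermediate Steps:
(-42275 - 30911)*(h(-1, 49) - 1030*13) = (-42275 - 30911)*((49 - 1) - 1030*13) = -73186*(48 - 13390) = -73186*(-13342) = 976447612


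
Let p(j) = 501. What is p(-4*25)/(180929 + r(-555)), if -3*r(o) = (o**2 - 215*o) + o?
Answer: 167/12888 ≈ 0.012958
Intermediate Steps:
r(o) = -o**2/3 + 214*o/3 (r(o) = -((o**2 - 215*o) + o)/3 = -(o**2 - 214*o)/3 = -o**2/3 + 214*o/3)
p(-4*25)/(180929 + r(-555)) = 501/(180929 + (1/3)*(-555)*(214 - 1*(-555))) = 501/(180929 + (1/3)*(-555)*(214 + 555)) = 501/(180929 + (1/3)*(-555)*769) = 501/(180929 - 142265) = 501/38664 = 501*(1/38664) = 167/12888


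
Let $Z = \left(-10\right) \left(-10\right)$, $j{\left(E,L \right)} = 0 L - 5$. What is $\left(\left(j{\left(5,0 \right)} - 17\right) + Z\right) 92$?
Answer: $7176$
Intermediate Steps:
$j{\left(E,L \right)} = -5$ ($j{\left(E,L \right)} = 0 - 5 = -5$)
$Z = 100$
$\left(\left(j{\left(5,0 \right)} - 17\right) + Z\right) 92 = \left(\left(-5 - 17\right) + 100\right) 92 = \left(-22 + 100\right) 92 = 78 \cdot 92 = 7176$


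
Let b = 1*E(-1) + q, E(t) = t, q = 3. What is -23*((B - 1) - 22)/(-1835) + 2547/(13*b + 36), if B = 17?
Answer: 4665189/113770 ≈ 41.005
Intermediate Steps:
b = 2 (b = 1*(-1) + 3 = -1 + 3 = 2)
-23*((B - 1) - 22)/(-1835) + 2547/(13*b + 36) = -23*((17 - 1) - 22)/(-1835) + 2547/(13*2 + 36) = -23*(16 - 22)*(-1/1835) + 2547/(26 + 36) = -23*(-6)*(-1/1835) + 2547/62 = 138*(-1/1835) + 2547*(1/62) = -138/1835 + 2547/62 = 4665189/113770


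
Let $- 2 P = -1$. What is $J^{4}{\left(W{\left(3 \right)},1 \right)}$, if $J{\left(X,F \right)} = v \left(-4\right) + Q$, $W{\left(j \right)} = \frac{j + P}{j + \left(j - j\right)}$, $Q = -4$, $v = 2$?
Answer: $20736$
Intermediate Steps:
$P = \frac{1}{2}$ ($P = \left(- \frac{1}{2}\right) \left(-1\right) = \frac{1}{2} \approx 0.5$)
$W{\left(j \right)} = \frac{\frac{1}{2} + j}{j}$ ($W{\left(j \right)} = \frac{j + \frac{1}{2}}{j + \left(j - j\right)} = \frac{\frac{1}{2} + j}{j + 0} = \frac{\frac{1}{2} + j}{j}$)
$J{\left(X,F \right)} = -12$ ($J{\left(X,F \right)} = 2 \left(-4\right) - 4 = -8 - 4 = -12$)
$J^{4}{\left(W{\left(3 \right)},1 \right)} = \left(-12\right)^{4} = 20736$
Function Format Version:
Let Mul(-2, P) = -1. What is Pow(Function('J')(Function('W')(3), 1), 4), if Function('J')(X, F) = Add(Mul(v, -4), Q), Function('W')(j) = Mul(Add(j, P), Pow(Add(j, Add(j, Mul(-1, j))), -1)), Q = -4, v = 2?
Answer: 20736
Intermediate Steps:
P = Rational(1, 2) (P = Mul(Rational(-1, 2), -1) = Rational(1, 2) ≈ 0.50000)
Function('W')(j) = Mul(Pow(j, -1), Add(Rational(1, 2), j)) (Function('W')(j) = Mul(Add(j, Rational(1, 2)), Pow(Add(j, Add(j, Mul(-1, j))), -1)) = Mul(Add(Rational(1, 2), j), Pow(Add(j, 0), -1)) = Mul(Add(Rational(1, 2), j), Pow(j, -1)) = Mul(Pow(j, -1), Add(Rational(1, 2), j)))
Function('J')(X, F) = -12 (Function('J')(X, F) = Add(Mul(2, -4), -4) = Add(-8, -4) = -12)
Pow(Function('J')(Function('W')(3), 1), 4) = Pow(-12, 4) = 20736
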